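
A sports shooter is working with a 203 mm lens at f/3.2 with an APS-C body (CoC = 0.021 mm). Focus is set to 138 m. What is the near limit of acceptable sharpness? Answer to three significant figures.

Hyperfocal distance H = f²/(N·c) + f = 203²/(3.2 × 0.021) + 203 = 41209/0.0672 + 203 ≈ 613432.2 mm ≈ 613.4 m.
Near limit Dn = s·(H − f)/(H + s − 2f) = 138000 × (613432.2 − 203) / (613432.2 + 138000 − 2 × 203) = 138000 × 613229.2 / 751026.2 ≈ 112680 mm ≈ 113 m.

113 m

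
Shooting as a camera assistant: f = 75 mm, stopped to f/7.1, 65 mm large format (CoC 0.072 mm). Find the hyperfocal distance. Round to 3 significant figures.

Hyperfocal distance H = f²/(N·c) + f = 75²/(7.1 × 0.072) + 75 = 5625/0.5112 + 75 ≈ 11078.5 mm ≈ 11.1 m.

11.1 m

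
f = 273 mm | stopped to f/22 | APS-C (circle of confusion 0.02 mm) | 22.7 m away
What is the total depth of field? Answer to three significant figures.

Hyperfocal distance H = f²/(N·c) + f = 273²/(22 × 0.02) + 273 = 74529/0.44 + 273 ≈ 169657.1 mm ≈ 169.7 m.
Near limit Dn = s·(H − f)/(H + s − 2f) = 22700 × (169657.1 − 273) / (169657.1 + 22700 − 2 × 273) = 22700 × 169384.1 / 191811.1 ≈ 20045.9 mm.
Far limit Df = s·(H − f)/(H − s) = 22700 × (169657.1 − 273) / (169657.1 − 22700) = 22700 × 169384.1 / 146957.1 ≈ 26164.2 mm.
Depth of field = Df − Dn = 26164.2 − 20045.9 ≈ 6118.3 mm ≈ 6.12 m.

6.12 m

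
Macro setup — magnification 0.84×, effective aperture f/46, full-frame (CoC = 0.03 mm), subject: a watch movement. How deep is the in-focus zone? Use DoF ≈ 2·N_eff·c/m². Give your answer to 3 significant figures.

3.91 mm

At magnification m, DoF ≈ 2·N_eff·c/m² = 2 × 46 × 0.03 / 0.84² = 2.76 / 0.7056 ≈ 3.91 mm.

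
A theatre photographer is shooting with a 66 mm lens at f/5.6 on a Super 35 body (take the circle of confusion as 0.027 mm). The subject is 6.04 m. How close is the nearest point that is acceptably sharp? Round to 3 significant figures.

Hyperfocal distance H = f²/(N·c) + f = 66²/(5.6 × 0.027) + 66 = 4356/0.1512 + 66 ≈ 28875.5 mm ≈ 28.88 m.
Near limit Dn = s·(H − f)/(H + s − 2f) = 6040 × (28875.5 − 66) / (28875.5 + 6040 − 2 × 66) = 6040 × 28809.5 / 34783.5 ≈ 5002.6 mm ≈ 5.00 m.

5.00 m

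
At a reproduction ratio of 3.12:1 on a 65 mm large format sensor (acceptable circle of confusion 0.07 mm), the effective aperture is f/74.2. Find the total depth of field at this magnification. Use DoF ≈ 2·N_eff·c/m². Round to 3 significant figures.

At magnification m, DoF ≈ 2·N_eff·c/m² = 2 × 74.2 × 0.07 / 3.12² = 10.39 / 9.734 ≈ 1.07 mm.

1.07 mm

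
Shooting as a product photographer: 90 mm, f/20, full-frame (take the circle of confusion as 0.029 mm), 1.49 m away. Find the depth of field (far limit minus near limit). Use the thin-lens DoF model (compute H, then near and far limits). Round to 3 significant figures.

Hyperfocal distance H = f²/(N·c) + f = 90²/(20 × 0.029) + 90 = 8100/0.58 + 90 ≈ 14055.5 mm ≈ 14.06 m.
Near limit Dn = s·(H − f)/(H + s − 2f) = 1490 × (14055.5 − 90) / (14055.5 + 1490 − 2 × 90) = 1490 × 13965.5 / 15365.5 ≈ 1354.24 mm.
Far limit Df = s·(H − f)/(H − s) = 1490 × (14055.5 − 90) / (14055.5 − 1490) = 1490 × 13965.5 / 12565.5 ≈ 1656.01 mm.
Depth of field = Df − Dn = 1656.01 − 1354.24 ≈ 301.77 mm.

302 mm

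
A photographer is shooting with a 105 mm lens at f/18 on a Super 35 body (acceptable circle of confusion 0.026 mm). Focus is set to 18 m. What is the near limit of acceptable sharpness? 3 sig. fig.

10.2 m

Hyperfocal distance H = f²/(N·c) + f = 105²/(18 × 0.026) + 105 = 11025/0.468 + 105 ≈ 23662.7 mm ≈ 23.66 m.
Near limit Dn = s·(H − f)/(H + s − 2f) = 18000 × (23662.7 − 105) / (23662.7 + 18000 − 2 × 105) = 18000 × 23557.7 / 41452.7 ≈ 10229 mm ≈ 10.2 m.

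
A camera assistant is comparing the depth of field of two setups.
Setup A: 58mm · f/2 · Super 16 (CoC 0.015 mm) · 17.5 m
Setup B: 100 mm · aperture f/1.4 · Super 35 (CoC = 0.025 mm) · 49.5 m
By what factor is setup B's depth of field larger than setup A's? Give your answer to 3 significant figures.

Setup A: H = 58²/(2×0.015) + 58 ≈ 112191.3 mm; DoF = Df − Dn = 20723.5 − 15144.3 ≈ 5579.2 mm.
Setup B: H = 100²/(1.4×0.025) + 100 ≈ 285814.3 mm; DoF = Df − Dn = 59848 − 42203 ≈ 17645 mm.
Ratio = 17645 / 5579.2 ≈ 3.16.

3.16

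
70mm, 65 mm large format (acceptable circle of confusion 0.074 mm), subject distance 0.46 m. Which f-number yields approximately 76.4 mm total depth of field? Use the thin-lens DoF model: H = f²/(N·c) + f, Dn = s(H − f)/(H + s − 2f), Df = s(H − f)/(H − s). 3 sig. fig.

f/14

Write h = H − f = f²/(N·c). The thin-lens limits are Dn = s·h/(h + (s−f)) and Df = s·h/(h − (s−f)), so DoF = Df − Dn = 2·s·(s−f)·h / (h² − (s−f)²).
That is a quadratic in h: DoF·h² − 2·s·(s−f)·h − DoF·(s−f)² = 0 ⇒ h = (s−f)·(s + √(s² + DoF²)) / DoF = 390 × (460 + √(460² + 76.4²)) / 76.4 = 390 × (460 + 466.301) / 76.4 ≈ 4728.5 mm.
Then N = f²/(c·h) = 70² / (0.074 × 4728.5) = 4900 / 349.91 ≈ 14.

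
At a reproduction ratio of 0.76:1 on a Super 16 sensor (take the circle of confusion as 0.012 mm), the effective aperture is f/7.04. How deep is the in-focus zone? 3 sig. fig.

At magnification m, DoF ≈ 2·N_eff·c/m² = 2 × 7.04 × 0.012 / 0.76² = 0.169 / 0.5776 ≈ 0.293 mm.

0.293 mm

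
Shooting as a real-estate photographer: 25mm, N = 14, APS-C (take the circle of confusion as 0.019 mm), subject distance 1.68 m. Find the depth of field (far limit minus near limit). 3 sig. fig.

4.70 m

Hyperfocal distance H = f²/(N·c) + f = 25²/(14 × 0.019) + 25 = 625/0.266 + 25 ≈ 2374.6 mm ≈ 2.375 m.
Near limit Dn = s·(H − f)/(H + s − 2f) = 1680 × (2374.6 − 25) / (2374.6 + 1680 − 2 × 25) = 1680 × 2349.6 / 4004.6 ≈ 985.7 mm.
Far limit Df = s·(H − f)/(H − s) = 1680 × (2374.6 − 25) / (2374.6 − 1680) = 1680 × 2349.6 / 694.6 ≈ 5682.7 mm.
Depth of field = Df − Dn = 5682.7 − 985.7 ≈ 4697.0 mm ≈ 4.70 m.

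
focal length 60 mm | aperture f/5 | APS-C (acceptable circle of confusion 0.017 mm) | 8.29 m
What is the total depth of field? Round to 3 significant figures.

Hyperfocal distance H = f²/(N·c) + f = 60²/(5 × 0.017) + 60 = 3600/0.085 + 60 ≈ 42412.9 mm ≈ 42.41 m.
Near limit Dn = s·(H − f)/(H + s − 2f) = 8290 × (42412.9 − 60) / (42412.9 + 8290 − 2 × 60) = 8290 × 42352.9 / 50582.9 ≈ 6941.2 mm.
Far limit Df = s·(H − f)/(H − s) = 8290 × (42412.9 − 60) / (42412.9 − 8290) = 8290 × 42352.9 / 34122.9 ≈ 10289.4 mm.
Depth of field = Df − Dn = 10289.4 − 6941.2 ≈ 3348.2 mm ≈ 3.35 m.

3.35 m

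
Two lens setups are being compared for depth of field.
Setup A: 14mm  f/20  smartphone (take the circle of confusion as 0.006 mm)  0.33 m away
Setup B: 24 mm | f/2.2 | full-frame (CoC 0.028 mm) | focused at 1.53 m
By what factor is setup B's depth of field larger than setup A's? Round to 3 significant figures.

3.81

Setup A: H = 14²/(20×0.006) + 14 ≈ 1647.3 mm; DoF = Df − Dn = 409.16 − 276.50 ≈ 132.66 mm.
Setup B: H = 24²/(2.2×0.028) + 24 ≈ 9374.6 mm; DoF = Df − Dn = 1823.73 − 1317.76 ≈ 505.97 mm.
Ratio = 505.97 / 132.66 ≈ 3.81.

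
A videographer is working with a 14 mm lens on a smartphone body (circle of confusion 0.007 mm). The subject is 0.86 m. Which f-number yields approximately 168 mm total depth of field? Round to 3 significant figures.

f/3.20

Write h = H − f = f²/(N·c). The thin-lens limits are Dn = s·h/(h + (s−f)) and Df = s·h/(h − (s−f)), so DoF = Df − Dn = 2·s·(s−f)·h / (h² − (s−f)²).
That is a quadratic in h: DoF·h² − 2·s·(s−f)·h − DoF·(s−f)² = 0 ⇒ h = (s−f)·(s + √(s² + DoF²)) / DoF = 846 × (860 + √(860² + 168²)) / 168 = 846 × (860 + 876.256) / 168 ≈ 8743.3 mm.
Then N = f²/(c·h) = 14² / (0.007 × 8743.3) = 196 / 61.203 ≈ 3.20.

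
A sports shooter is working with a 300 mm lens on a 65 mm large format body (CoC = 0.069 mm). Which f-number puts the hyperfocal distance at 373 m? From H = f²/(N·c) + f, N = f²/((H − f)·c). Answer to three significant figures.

f/3.50

Rearrange H = f²/(N·c) + f for N: N = f² / ((H − f)·c).
N = 300² / ((373000 − 300) × 0.069) = 90000 / 25716 ≈ 3.50.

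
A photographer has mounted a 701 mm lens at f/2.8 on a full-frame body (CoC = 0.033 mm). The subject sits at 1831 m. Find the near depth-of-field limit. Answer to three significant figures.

Hyperfocal distance H = f²/(N·c) + f = 701²/(2.8 × 0.033) + 701 = 491401/0.0924 + 701 ≈ 5318893.6 mm ≈ 5319 m.
Near limit Dn = s·(H − f)/(H + s − 2f) = 1831000 × (5318893.6 − 701) / (5318893.6 + 1831000 − 2 × 701) = 1831000 × 5318192.6 / 7148491.6 ≈ 1362191 mm ≈ 1360 m.

1360 m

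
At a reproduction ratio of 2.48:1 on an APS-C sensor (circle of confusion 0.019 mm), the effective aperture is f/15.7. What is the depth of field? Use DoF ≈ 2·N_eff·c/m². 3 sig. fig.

At magnification m, DoF ≈ 2·N_eff·c/m² = 2 × 15.7 × 0.019 / 2.48² = 0.5966 / 6.15 ≈ 0.097 mm.

0.0970 mm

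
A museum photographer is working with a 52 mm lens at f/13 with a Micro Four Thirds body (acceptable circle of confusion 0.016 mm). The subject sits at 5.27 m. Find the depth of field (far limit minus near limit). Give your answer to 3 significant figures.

Hyperfocal distance H = f²/(N·c) + f = 52²/(13 × 0.016) + 52 = 2704/0.208 + 52 ≈ 13052.0 mm ≈ 13.05 m.
Near limit Dn = s·(H − f)/(H + s − 2f) = 5270 × (13052.0 − 52) / (13052.0 + 5270 − 2 × 52) = 5270 × 13000.0 / 18218.0 ≈ 3760.6 mm.
Far limit Df = s·(H − f)/(H − s) = 5270 × (13052.0 − 52) / (13052.0 − 5270) = 5270 × 13000.0 / 7782.0 ≈ 8803.6 mm.
Depth of field = Df − Dn = 8803.6 − 3760.6 ≈ 5043.0 mm ≈ 5.04 m.

5.04 m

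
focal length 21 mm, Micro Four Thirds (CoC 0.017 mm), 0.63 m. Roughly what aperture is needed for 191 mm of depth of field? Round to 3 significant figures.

Write h = H − f = f²/(N·c). The thin-lens limits are Dn = s·h/(h + (s−f)) and Df = s·h/(h − (s−f)), so DoF = Df − Dn = 2·s·(s−f)·h / (h² − (s−f)²).
That is a quadratic in h: DoF·h² − 2·s·(s−f)·h − DoF·(s−f)² = 0 ⇒ h = (s−f)·(s + √(s² + DoF²)) / DoF = 609 × (630 + √(630² + 191²)) / 191 = 609 × (630 + 658.317) / 191 ≈ 4107.8 mm.
Then N = f²/(c·h) = 21² / (0.017 × 4107.8) = 441 / 69.832 ≈ 6.32.

f/6.32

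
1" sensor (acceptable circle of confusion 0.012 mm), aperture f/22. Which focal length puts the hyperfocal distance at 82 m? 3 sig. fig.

From H = f²/(N·c) + f, with f ≪ H: f ≈ √(H·N·c) = √(82000 × 22 × 0.012) = √21648 ≈ 147.1 mm.
The +f correction barely moves this — solving exactly, f² + N·c·f − N·c·H = 0 ⇒ f = (−N·c + √((N·c)² + 4·N·c·H))/2 = (−0.264 + √86592)/2 ≈ 147.00 mm, so f ≈ 147 mm.

147 mm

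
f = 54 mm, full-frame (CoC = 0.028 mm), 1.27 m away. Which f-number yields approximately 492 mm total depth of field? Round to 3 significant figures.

Write h = H − f = f²/(N·c). The thin-lens limits are Dn = s·h/(h + (s−f)) and Df = s·h/(h − (s−f)), so DoF = Df − Dn = 2·s·(s−f)·h / (h² − (s−f)²).
That is a quadratic in h: DoF·h² − 2·s·(s−f)·h − DoF·(s−f)² = 0 ⇒ h = (s−f)·(s + √(s² + DoF²)) / DoF = 1216 × (1270 + √(1270² + 492²)) / 492 = 1216 × (1270 + 1361.97) / 492 ≈ 6505.0 mm.
Then N = f²/(c·h) = 54² / (0.028 × 6505.0) = 2916 / 182.14 ≈ 16.

f/16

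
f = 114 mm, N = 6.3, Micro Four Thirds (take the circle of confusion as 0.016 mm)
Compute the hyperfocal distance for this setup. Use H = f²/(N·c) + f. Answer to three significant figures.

Hyperfocal distance H = f²/(N·c) + f = 114²/(6.3 × 0.016) + 114 = 12996/0.1008 + 114 ≈ 129042.6 mm ≈ 129 m.

129 m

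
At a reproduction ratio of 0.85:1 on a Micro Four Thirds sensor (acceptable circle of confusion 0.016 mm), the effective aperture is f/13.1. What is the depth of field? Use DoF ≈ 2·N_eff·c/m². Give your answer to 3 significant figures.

0.580 mm

At magnification m, DoF ≈ 2·N_eff·c/m² = 2 × 13.1 × 0.016 / 0.85² = 0.4192 / 0.7225 ≈ 0.58 mm.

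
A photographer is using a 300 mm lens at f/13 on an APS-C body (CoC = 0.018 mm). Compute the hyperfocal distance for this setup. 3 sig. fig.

Hyperfocal distance H = f²/(N·c) + f = 300²/(13 × 0.018) + 300 = 90000/0.234 + 300 ≈ 384915.4 mm ≈ 385 m.

385 m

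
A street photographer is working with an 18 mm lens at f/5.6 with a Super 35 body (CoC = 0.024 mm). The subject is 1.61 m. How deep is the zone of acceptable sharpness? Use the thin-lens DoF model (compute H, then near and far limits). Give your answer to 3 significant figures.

3.77 m

Hyperfocal distance H = f²/(N·c) + f = 18²/(5.6 × 0.024) + 18 = 324/0.1344 + 18 ≈ 2428.7 mm ≈ 2.429 m.
Near limit Dn = s·(H − f)/(H + s − 2f) = 1610 × (2428.7 − 18) / (2428.7 + 1610 − 2 × 18) = 1610 × 2410.7 / 4002.7 ≈ 969.7 mm.
Far limit Df = s·(H − f)/(H − s) = 1610 × (2428.7 − 18) / (2428.7 − 1610) = 1610 × 2410.7 / 818.7 ≈ 4740.7 mm.
Depth of field = Df − Dn = 4740.7 − 969.7 ≈ 3771.0 mm ≈ 3.77 m.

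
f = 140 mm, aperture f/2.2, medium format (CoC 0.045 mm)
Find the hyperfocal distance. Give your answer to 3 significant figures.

Hyperfocal distance H = f²/(N·c) + f = 140²/(2.2 × 0.045) + 140 = 19600/0.099 + 140 ≈ 198119.8 mm ≈ 198 m.

198 m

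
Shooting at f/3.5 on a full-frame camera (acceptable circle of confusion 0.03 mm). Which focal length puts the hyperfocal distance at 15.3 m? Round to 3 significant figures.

40.0 mm

From H = f²/(N·c) + f, with f ≪ H: f ≈ √(H·N·c) = √(15300 × 3.5 × 0.03) = √1606.5 ≈ 40.08 mm.
Exact: f² + N·c·f − N·c·H = 0 ⇒ f = (−N·c + √((N·c)² + 4·N·c·H))/2 = (−0.105 + √6426.0)/2 ≈ 40.029 mm ≈ 40.0 mm.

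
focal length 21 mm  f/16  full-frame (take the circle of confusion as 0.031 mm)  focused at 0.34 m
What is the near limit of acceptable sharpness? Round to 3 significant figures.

Hyperfocal distance H = f²/(N·c) + f = 21²/(16 × 0.031) + 21 = 441/0.496 + 21 ≈ 910.1 mm ≈ 0.910 m.
Near limit Dn = s·(H − f)/(H + s − 2f) = 340 × (910.1 − 21) / (910.1 + 340 − 2 × 21) = 340 × 889.1 / 1208.1 ≈ 250.22 mm.

250 mm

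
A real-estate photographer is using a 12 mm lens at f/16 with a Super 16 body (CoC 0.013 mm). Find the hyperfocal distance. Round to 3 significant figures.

Hyperfocal distance H = f²/(N·c) + f = 12²/(16 × 0.013) + 12 = 144/0.208 + 12 ≈ 704.3 mm ≈ 0.704 m.

0.704 m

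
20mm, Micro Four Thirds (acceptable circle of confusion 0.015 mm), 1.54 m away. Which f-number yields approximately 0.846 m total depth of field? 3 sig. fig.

Write h = H − f = f²/(N·c). The thin-lens limits are Dn = s·h/(h + (s−f)) and Df = s·h/(h − (s−f)), so DoF = Df − Dn = 2·s·(s−f)·h / (h² − (s−f)²).
That is a quadratic in h: DoF·h² − 2·s·(s−f)·h − DoF·(s−f)² = 0 ⇒ h = (s−f)·(s + √(s² + DoF²)) / DoF = 1520 × (1540 + √(1540² + 846²)) / 846 = 1520 × (1540 + 1757.08) / 846 ≈ 5923.8 mm.
Then N = f²/(c·h) = 20² / (0.015 × 5923.8) = 400 / 88.857 ≈ 4.50.

f/4.50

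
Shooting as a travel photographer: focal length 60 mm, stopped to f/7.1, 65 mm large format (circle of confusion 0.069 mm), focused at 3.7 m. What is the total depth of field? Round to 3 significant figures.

Hyperfocal distance H = f²/(N·c) + f = 60²/(7.1 × 0.069) + 60 = 3600/0.4899 + 60 ≈ 7408.4 mm ≈ 7.408 m.
Near limit Dn = s·(H − f)/(H + s − 2f) = 3700 × (7408.4 − 60) / (7408.4 + 3700 − 2 × 60) = 3700 × 7348.4 / 10988.4 ≈ 2474.3 mm.
Far limit Df = s·(H − f)/(H − s) = 3700 × (7408.4 − 60) / (7408.4 − 3700) = 3700 × 7348.4 / 3708.4 ≈ 7331.7 mm.
Depth of field = Df − Dn = 7331.7 − 2474.3 ≈ 4857.4 mm ≈ 4.86 m.

4.86 m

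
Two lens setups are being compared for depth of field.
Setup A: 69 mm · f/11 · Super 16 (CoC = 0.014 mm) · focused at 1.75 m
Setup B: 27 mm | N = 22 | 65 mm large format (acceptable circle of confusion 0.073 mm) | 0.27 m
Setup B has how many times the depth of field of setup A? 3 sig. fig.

2.12

Setup A: H = 69²/(11×0.014) + 69 ≈ 30984.6 mm; DoF = Df − Dn = 1850.63 − 1659.75 ≈ 190.88 mm.
Setup B: H = 27²/(22×0.073) + 27 ≈ 480.9 mm; DoF = Df − Dn = 581.06 − 175.86 ≈ 405.20 mm.
Ratio = 405.20 / 190.88 ≈ 2.12.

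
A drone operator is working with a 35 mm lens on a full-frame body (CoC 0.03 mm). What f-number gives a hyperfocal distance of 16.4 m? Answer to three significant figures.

Rearrange H = f²/(N·c) + f for N: N = f² / ((H − f)·c).
N = 35² / ((16400 − 35) × 0.03) = 1225 / 490.9 ≈ 2.50.

f/2.50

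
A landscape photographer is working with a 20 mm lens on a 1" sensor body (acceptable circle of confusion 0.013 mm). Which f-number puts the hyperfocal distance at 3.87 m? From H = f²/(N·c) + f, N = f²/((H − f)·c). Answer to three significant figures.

f/7.99

Rearrange H = f²/(N·c) + f for N: N = f² / ((H − f)·c).
N = 20² / ((3870 − 20) × 0.013) = 400 / 50.05 ≈ 7.99.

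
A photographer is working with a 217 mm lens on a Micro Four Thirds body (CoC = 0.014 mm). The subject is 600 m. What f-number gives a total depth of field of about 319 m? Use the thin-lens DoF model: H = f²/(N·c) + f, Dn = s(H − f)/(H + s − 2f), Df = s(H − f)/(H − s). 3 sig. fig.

f/1.40

Write h = H − f = f²/(N·c). The thin-lens limits are Dn = s·h/(h + (s−f)) and Df = s·h/(h − (s−f)), so DoF = Df − Dn = 2·s·(s−f)·h / (h² − (s−f)²).
That is a quadratic in h: DoF·h² − 2·s·(s−f)·h − DoF·(s−f)² = 0 ⇒ h = (s−f)·(s + √(s² + DoF²)) / DoF = 599783 × (600000 + √(600000² + 319000²)) / 319000 = 599783 × (600000 + 679530) / 319000 ≈ 2405769 mm.
Then N = f²/(c·h) = 217² / (0.014 × 2405769) = 47089 / 33681 ≈ 1.40.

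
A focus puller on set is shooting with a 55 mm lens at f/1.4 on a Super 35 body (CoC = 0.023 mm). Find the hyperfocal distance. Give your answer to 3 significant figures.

94.0 m

Hyperfocal distance H = f²/(N·c) + f = 55²/(1.4 × 0.023) + 55 = 3025/0.0322 + 55 ≈ 93999.1 mm ≈ 94.0 m.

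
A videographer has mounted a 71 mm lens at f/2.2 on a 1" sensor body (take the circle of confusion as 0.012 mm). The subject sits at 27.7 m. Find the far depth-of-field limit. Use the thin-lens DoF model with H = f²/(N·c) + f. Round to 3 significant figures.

Hyperfocal distance H = f²/(N·c) + f = 71²/(2.2 × 0.012) + 71 = 5041/0.0264 + 71 ≈ 191018.0 mm ≈ 191.0 m.
Far limit Df = s·(H − f)/(H − s) = 27700 × (191018.0 − 71) / (191018.0 − 27700) = 27700 × 190947.0 / 163318.0 ≈ 32386 mm ≈ 32.4 m.

32.4 m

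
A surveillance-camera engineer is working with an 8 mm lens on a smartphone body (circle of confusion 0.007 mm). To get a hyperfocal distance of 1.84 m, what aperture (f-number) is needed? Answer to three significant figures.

f/4.99

Rearrange H = f²/(N·c) + f for N: N = f² / ((H − f)·c).
N = 8² / ((1840 − 8) × 0.007) = 64 / 12.82 ≈ 4.99.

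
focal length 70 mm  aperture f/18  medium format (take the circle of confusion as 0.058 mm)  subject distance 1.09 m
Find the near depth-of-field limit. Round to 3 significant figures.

0.895 m

Hyperfocal distance H = f²/(N·c) + f = 70²/(18 × 0.058) + 70 = 4900/1.044 + 70 ≈ 4763.5 mm ≈ 4.763 m.
Near limit Dn = s·(H − f)/(H + s − 2f) = 1090 × (4763.5 − 70) / (4763.5 + 1090 − 2 × 70) = 1090 × 4693.5 / 5713.5 ≈ 895.41 mm ≈ 0.895 m.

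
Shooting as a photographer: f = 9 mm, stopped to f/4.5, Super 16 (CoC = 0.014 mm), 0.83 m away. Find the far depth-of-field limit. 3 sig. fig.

Hyperfocal distance H = f²/(N·c) + f = 9²/(4.5 × 0.014) + 9 = 81/0.063 + 9 ≈ 1294.7 mm ≈ 1.295 m.
Far limit Df = s·(H − f)/(H − s) = 830 × (1294.7 − 9) / (1294.7 − 830) = 830 × 1285.7 / 464.7 ≈ 2296.3 mm ≈ 2.30 m.

2.30 m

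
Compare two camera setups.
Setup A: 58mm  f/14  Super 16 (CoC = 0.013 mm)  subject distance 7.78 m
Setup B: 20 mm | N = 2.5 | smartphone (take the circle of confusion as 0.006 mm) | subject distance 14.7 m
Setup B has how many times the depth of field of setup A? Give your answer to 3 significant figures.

Setup A: H = 58²/(14×0.013) + 58 ≈ 18541.5 mm; DoF = Df − Dn = 13362.6 − 5487.5 ≈ 7875.1 mm.
Setup B: H = 20²/(2.5×0.006) + 20 ≈ 26686.7 mm; DoF = Df − Dn = 32703 − 9481 ≈ 23222 mm.
Ratio = 23222 / 7875.1 ≈ 2.95.

2.95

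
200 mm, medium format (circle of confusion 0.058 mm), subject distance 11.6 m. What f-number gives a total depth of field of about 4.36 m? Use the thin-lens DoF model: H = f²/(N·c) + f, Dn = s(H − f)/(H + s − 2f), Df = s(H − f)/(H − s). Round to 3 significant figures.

f/11

Write h = H − f = f²/(N·c). The thin-lens limits are Dn = s·h/(h + (s−f)) and Df = s·h/(h − (s−f)), so DoF = Df − Dn = 2·s·(s−f)·h / (h² − (s−f)²).
That is a quadratic in h: DoF·h² − 2·s·(s−f)·h − DoF·(s−f)² = 0 ⇒ h = (s−f)·(s + √(s² + DoF²)) / DoF = 11400 × (11600 + √(11600² + 4360²)) / 4360 = 11400 × (11600 + 12392.3) / 4360 ≈ 62732 mm.
Then N = f²/(c·h) = 200² / (0.058 × 62732) = 40000 / 3638.5 ≈ 11.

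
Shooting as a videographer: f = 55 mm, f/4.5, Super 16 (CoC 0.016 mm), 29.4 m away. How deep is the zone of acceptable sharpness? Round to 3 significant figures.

Hyperfocal distance H = f²/(N·c) + f = 55²/(4.5 × 0.016) + 55 = 3025/0.072 + 55 ≈ 42068.9 mm ≈ 42.07 m.
Near limit Dn = s·(H − f)/(H + s − 2f) = 29400 × (42068.9 − 55) / (42068.9 + 29400 − 2 × 55) = 29400 × 42013.9 / 71358.9 ≈ 17310 mm.
Far limit Df = s·(H − f)/(H − s) = 29400 × (42068.9 − 55) / (42068.9 − 29400) = 29400 × 42013.9 / 12668.9 ≈ 97499 mm.
Depth of field = Df − Dn = 97499 − 17310 ≈ 80189 mm ≈ 80.2 m.

80.2 m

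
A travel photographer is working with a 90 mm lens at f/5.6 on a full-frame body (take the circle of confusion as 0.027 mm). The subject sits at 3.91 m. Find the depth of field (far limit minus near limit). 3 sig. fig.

0.560 m

Hyperfocal distance H = f²/(N·c) + f = 90²/(5.6 × 0.027) + 90 = 8100/0.1512 + 90 ≈ 53661.4 mm ≈ 53.66 m.
Near limit Dn = s·(H − f)/(H + s − 2f) = 3910 × (53661.4 − 90) / (53661.4 + 3910 − 2 × 90) = 3910 × 53571.4 / 57391.4 ≈ 3649.75 mm.
Far limit Df = s·(H − f)/(H − s) = 3910 × (53661.4 − 90) / (53661.4 − 3910) = 3910 × 53571.4 / 49751.4 ≈ 4210.22 mm.
Depth of field = Df − Dn = 4210.22 − 3649.75 ≈ 560.47 mm ≈ 0.560 m.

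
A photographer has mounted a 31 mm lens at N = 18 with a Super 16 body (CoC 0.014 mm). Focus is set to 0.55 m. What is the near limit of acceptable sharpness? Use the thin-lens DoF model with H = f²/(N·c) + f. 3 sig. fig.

484 mm

Hyperfocal distance H = f²/(N·c) + f = 31²/(18 × 0.014) + 31 = 961/0.252 + 31 ≈ 3844.5 mm ≈ 3.844 m.
Near limit Dn = s·(H − f)/(H + s − 2f) = 550 × (3844.5 − 31) / (3844.5 + 550 − 2 × 31) = 550 × 3813.5 / 4332.5 ≈ 484.11 mm.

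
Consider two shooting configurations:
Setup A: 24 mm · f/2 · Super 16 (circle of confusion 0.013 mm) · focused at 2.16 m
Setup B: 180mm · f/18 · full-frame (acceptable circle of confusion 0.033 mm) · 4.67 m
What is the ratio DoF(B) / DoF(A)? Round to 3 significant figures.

Setup A: H = 24²/(2×0.013) + 24 ≈ 22177.8 mm; DoF = Df − Dn = 2390.48 − 1970.05 ≈ 420.43 mm.
Setup B: H = 180²/(18×0.033) + 180 ≈ 54725.5 mm; DoF = Df − Dn = 5088.90 − 4314.82 ≈ 774.08 mm.
Ratio = 774.08 / 420.43 ≈ 1.84.

1.84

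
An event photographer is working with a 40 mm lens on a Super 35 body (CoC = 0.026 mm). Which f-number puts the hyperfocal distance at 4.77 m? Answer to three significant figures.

f/13

Rearrange H = f²/(N·c) + f for N: N = f² / ((H − f)·c).
N = 40² / ((4770 − 40) × 0.026) = 1600 / 123.0 ≈ 13.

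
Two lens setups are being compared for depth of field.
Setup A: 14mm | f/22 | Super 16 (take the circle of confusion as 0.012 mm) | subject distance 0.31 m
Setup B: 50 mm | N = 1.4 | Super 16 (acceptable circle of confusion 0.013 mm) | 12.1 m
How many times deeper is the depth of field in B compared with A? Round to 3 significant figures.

Setup A: H = 14²/(22×0.012) + 14 ≈ 756.4 mm; DoF = Df − Dn = 515.54 − 221.64 ≈ 293.90 mm.
Setup B: H = 50²/(1.4×0.013) + 50 ≈ 137412.6 mm; DoF = Df − Dn = 13263.5 − 11124.1 ≈ 2139.4 mm.
Ratio = 2139.4 / 293.90 ≈ 7.28.

7.28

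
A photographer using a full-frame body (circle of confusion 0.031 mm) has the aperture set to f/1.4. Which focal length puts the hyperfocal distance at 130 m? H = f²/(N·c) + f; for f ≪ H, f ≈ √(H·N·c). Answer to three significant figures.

From H = f²/(N·c) + f, with f ≪ H: f ≈ √(H·N·c) = √(130000 × 1.4 × 0.031) = √5642.0 ≈ 75.11 mm.
The +f correction barely moves this — solving exactly, f² + N·c·f − N·c·H = 0 ⇒ f = (−N·c + √((N·c)² + 4·N·c·H))/2 = (−0.0434 + √22568)/2 ≈ 75.092 mm, so f ≈ 75.1 mm.

75.1 mm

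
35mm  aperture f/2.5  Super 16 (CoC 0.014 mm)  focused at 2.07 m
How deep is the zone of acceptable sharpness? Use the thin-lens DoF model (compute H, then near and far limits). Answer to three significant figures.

242 mm

Hyperfocal distance H = f²/(N·c) + f = 35²/(2.5 × 0.014) + 35 = 1225/0.035 + 35 ≈ 35035.0 mm ≈ 35.03 m.
Near limit Dn = s·(H − f)/(H + s − 2f) = 2070 × (35035.0 − 35) / (35035.0 + 2070 − 2 × 35) = 2070 × 35000.0 / 37035.0 ≈ 1956.26 mm.
Far limit Df = s·(H − f)/(H − s) = 2070 × (35035.0 − 35) / (35035.0 − 2070) = 2070 × 35000.0 / 32965.0 ≈ 2197.79 mm.
Depth of field = Df − Dn = 2197.79 − 1956.26 ≈ 241.53 mm.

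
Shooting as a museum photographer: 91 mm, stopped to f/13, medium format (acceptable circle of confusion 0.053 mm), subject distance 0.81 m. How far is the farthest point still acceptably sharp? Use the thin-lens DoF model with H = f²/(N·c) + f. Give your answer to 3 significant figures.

Hyperfocal distance H = f²/(N·c) + f = 91²/(13 × 0.053) + 91 = 8281/0.689 + 91 ≈ 12109.9 mm ≈ 12.11 m.
Far limit Df = s·(H − f)/(H − s) = 810 × (12109.9 − 91) / (12109.9 − 810) = 810 × 12018.9 / 11299.9 ≈ 861.54 mm ≈ 0.862 m.

0.862 m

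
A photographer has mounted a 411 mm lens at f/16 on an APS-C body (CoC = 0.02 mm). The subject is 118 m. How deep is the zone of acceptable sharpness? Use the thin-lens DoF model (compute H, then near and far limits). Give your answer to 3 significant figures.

Hyperfocal distance H = f²/(N·c) + f = 411²/(16 × 0.02) + 411 = 168921/0.32 + 411 ≈ 528289.1 mm ≈ 528.3 m.
Near limit Dn = s·(H − f)/(H + s − 2f) = 118000 × (528289.1 − 411) / (528289.1 + 118000 − 2 × 411) = 118000 × 527878.1 / 645467.1 ≈ 96503 mm.
Far limit Df = s·(H − f)/(H − s) = 118000 × (528289.1 − 411) / (528289.1 − 118000) = 118000 × 527878.1 / 410289.1 ≈ 151819 mm.
Depth of field = Df − Dn = 151819 − 96503 ≈ 55316 mm ≈ 55.3 m.

55.3 m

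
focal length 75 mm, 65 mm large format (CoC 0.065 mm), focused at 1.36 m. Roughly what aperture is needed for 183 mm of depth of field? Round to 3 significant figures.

Write h = H − f = f²/(N·c). The thin-lens limits are Dn = s·h/(h + (s−f)) and Df = s·h/(h − (s−f)), so DoF = Df − Dn = 2·s·(s−f)·h / (h² − (s−f)²).
That is a quadratic in h: DoF·h² − 2·s·(s−f)·h − DoF·(s−f)² = 0 ⇒ h = (s−f)·(s + √(s² + DoF²)) / DoF = 1285 × (1360 + √(1360² + 183²)) / 183 = 1285 × (1360 + 1372.26) / 183 ≈ 19186 mm.
Then N = f²/(c·h) = 75² / (0.065 × 19186) = 5625 / 1247.1 ≈ 4.51.

f/4.51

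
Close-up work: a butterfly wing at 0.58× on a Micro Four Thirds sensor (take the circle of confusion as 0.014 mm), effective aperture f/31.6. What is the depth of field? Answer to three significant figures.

2.63 mm

At magnification m, DoF ≈ 2·N_eff·c/m² = 2 × 31.6 × 0.014 / 0.58² = 0.8848 / 0.3364 ≈ 2.63 mm.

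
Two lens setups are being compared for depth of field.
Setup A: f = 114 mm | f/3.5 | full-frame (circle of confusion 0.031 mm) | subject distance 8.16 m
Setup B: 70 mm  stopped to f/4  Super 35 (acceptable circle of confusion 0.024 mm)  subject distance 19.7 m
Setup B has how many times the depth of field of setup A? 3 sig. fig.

16.1

Setup A: H = 114²/(3.5×0.031) + 114 ≈ 119892.8 mm; DoF = Df − Dn = 8747.6 − 7646.4 ≈ 1101.2 mm.
Setup B: H = 70²/(4×0.024) + 70 ≈ 51111.7 mm; DoF = Df − Dn = 32011 − 14228 ≈ 17783 mm.
Ratio = 17783 / 1101.2 ≈ 16.1.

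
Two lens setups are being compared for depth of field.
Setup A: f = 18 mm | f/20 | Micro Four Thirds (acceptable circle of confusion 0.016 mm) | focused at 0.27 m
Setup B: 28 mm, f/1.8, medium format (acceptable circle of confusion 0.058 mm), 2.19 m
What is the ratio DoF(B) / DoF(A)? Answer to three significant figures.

9.60

Setup A: H = 18²/(20×0.016) + 18 ≈ 1030.5 mm; DoF = Df − Dn = 359.47 − 216.19 ≈ 143.28 mm.
Setup B: H = 28²/(1.8×0.058) + 28 ≈ 7537.6 mm; DoF = Df − Dn = 3075.4 − 1700.4 ≈ 1375.0 mm.
Ratio = 1375.0 / 143.28 ≈ 9.60.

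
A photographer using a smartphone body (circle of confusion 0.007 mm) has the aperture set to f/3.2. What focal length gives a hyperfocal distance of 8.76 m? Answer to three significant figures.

14.0 mm

From H = f²/(N·c) + f, with f ≪ H: f ≈ √(H·N·c) = √(8760 × 3.2 × 0.007) = √196.22 ≈ 14.01 mm.
The +f correction barely moves this — solving exactly, f² + N·c·f − N·c·H = 0 ⇒ f = (−N·c + √((N·c)² + 4·N·c·H))/2 = (−0.0224 + √784.90)/2 ≈ 13.997 mm, so f ≈ 14.0 mm.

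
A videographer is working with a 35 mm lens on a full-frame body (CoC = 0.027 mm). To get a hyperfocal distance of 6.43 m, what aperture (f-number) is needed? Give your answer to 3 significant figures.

Rearrange H = f²/(N·c) + f for N: N = f² / ((H − f)·c).
N = 35² / ((6430 − 35) × 0.027) = 1225 / 172.7 ≈ 7.09.

f/7.09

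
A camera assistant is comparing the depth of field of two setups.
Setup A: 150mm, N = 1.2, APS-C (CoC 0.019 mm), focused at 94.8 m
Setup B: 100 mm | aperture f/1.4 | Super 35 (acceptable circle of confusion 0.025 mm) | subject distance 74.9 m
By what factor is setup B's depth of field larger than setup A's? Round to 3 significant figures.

2.29

Setup A: H = 150²/(1.2×0.019) + 150 ≈ 986992.1 mm; DoF = Df − Dn = 104857 − 86503 ≈ 18354 mm.
Setup B: H = 100²/(1.4×0.025) + 100 ≈ 285814.3 mm; DoF = Df − Dn = 101463 − 59360 ≈ 42103 mm.
Ratio = 42103 / 18354 ≈ 2.29.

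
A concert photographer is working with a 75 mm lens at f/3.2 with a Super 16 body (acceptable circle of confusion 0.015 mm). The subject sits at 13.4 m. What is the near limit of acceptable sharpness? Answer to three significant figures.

12.0 m

Hyperfocal distance H = f²/(N·c) + f = 75²/(3.2 × 0.015) + 75 = 5625/0.048 + 75 ≈ 117262.5 mm ≈ 117.3 m.
Near limit Dn = s·(H − f)/(H + s − 2f) = 13400 × (117262.5 − 75) / (117262.5 + 13400 − 2 × 75) = 13400 × 117187.5 / 130512.5 ≈ 12032 mm ≈ 12.0 m.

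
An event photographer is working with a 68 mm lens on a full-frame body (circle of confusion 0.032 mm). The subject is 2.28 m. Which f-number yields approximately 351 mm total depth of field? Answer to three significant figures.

f/5

Write h = H − f = f²/(N·c). The thin-lens limits are Dn = s·h/(h + (s−f)) and Df = s·h/(h − (s−f)), so DoF = Df − Dn = 2·s·(s−f)·h / (h² − (s−f)²).
That is a quadratic in h: DoF·h² − 2·s·(s−f)·h − DoF·(s−f)² = 0 ⇒ h = (s−f)·(s + √(s² + DoF²)) / DoF = 2212 × (2280 + √(2280² + 351²)) / 351 = 2212 × (2280 + 2306.86) / 351 ≈ 28906 mm.
Then N = f²/(c·h) = 68² / (0.032 × 28906) = 4624 / 925.00 ≈ 5.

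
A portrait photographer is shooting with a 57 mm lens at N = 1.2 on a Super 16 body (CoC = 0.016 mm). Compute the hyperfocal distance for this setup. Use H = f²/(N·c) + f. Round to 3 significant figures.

Hyperfocal distance H = f²/(N·c) + f = 57²/(1.2 × 0.016) + 57 = 3249/0.0192 + 57 ≈ 169275.8 mm ≈ 169 m.

169 m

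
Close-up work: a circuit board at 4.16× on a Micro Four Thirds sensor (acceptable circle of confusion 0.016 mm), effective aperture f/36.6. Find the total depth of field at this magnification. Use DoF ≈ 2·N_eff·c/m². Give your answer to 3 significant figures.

0.0677 mm

At magnification m, DoF ≈ 2·N_eff·c/m² = 2 × 36.6 × 0.016 / 4.16² = 1.171 / 17.31 ≈ 0.0677 mm.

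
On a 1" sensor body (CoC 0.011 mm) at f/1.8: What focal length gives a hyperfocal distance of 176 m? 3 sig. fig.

59.0 mm

From H = f²/(N·c) + f, with f ≪ H: f ≈ √(H·N·c) = √(176000 × 1.8 × 0.011) = √3484.8 ≈ 59.03 mm.
The +f correction barely moves this — solving exactly, f² + N·c·f − N·c·H = 0 ⇒ f = (−N·c + √((N·c)² + 4·N·c·H))/2 = (−0.0198 + √13939)/2 ≈ 59.022 mm, so f ≈ 59.0 mm.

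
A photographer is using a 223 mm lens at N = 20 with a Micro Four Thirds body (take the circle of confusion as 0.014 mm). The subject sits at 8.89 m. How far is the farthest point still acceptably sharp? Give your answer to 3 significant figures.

9.35 m

Hyperfocal distance H = f²/(N·c) + f = 223²/(20 × 0.014) + 223 = 49729/0.28 + 223 ≈ 177826.6 mm ≈ 177.8 m.
Far limit Df = s·(H − f)/(H − s) = 8890 × (177826.6 − 223) / (177826.6 − 8890) = 8890 × 177603.6 / 168936.6 ≈ 9346.1 mm ≈ 9.35 m.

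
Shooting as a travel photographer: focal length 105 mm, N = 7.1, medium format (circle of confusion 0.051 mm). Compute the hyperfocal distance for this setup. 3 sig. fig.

Hyperfocal distance H = f²/(N·c) + f = 105²/(7.1 × 0.051) + 105 = 11025/0.3621 + 105 ≈ 30552.4 mm ≈ 30.6 m.

30.6 m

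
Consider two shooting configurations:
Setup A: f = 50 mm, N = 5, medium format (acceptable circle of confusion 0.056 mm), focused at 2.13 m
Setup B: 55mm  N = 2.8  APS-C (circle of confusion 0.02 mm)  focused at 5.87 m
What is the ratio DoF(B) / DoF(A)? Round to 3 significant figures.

1.22

Setup A: H = 50²/(5×0.056) + 50 ≈ 8978.6 mm; DoF = Df − Dn = 2776.9 − 1727.5 ≈ 1049.4 mm.
Setup B: H = 55²/(2.8×0.02) + 55 ≈ 54072.9 mm; DoF = Df − Dn = 6578.1 − 5299.5 ≈ 1278.6 mm.
Ratio = 1278.6 / 1049.4 ≈ 1.22.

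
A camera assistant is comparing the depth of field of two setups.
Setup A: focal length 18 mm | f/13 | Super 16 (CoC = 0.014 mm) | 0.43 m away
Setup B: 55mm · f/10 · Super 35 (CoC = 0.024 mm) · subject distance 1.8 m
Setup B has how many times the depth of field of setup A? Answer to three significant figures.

Setup A: H = 18²/(13×0.014) + 18 ≈ 1798.2 mm; DoF = Df − Dn = 559.48 − 349.19 ≈ 210.29 mm.
Setup B: H = 55²/(10×0.024) + 55 ≈ 12659.2 mm; DoF = Df − Dn = 2089.25 − 1581.10 ≈ 508.15 mm.
Ratio = 508.15 / 210.29 ≈ 2.42.

2.42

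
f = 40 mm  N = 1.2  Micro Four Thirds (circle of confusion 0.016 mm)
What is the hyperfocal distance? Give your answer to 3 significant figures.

83.4 m

Hyperfocal distance H = f²/(N·c) + f = 40²/(1.2 × 0.016) + 40 = 1600/0.0192 + 40 ≈ 83373.3 mm ≈ 83.4 m.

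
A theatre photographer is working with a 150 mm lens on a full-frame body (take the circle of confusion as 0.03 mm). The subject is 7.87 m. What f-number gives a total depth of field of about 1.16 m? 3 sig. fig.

Write h = H − f = f²/(N·c). The thin-lens limits are Dn = s·h/(h + (s−f)) and Df = s·h/(h − (s−f)), so DoF = Df − Dn = 2·s·(s−f)·h / (h² − (s−f)²).
That is a quadratic in h: DoF·h² − 2·s·(s−f)·h − DoF·(s−f)² = 0 ⇒ h = (s−f)·(s + √(s² + DoF²)) / DoF = 7720 × (7870 + √(7870² + 1160²)) / 1160 = 7720 × (7870 + 7955.03) / 1160 ≈ 105318 mm.
Then N = f²/(c·h) = 150² / (0.03 × 105318) = 22500 / 3159.5 ≈ 7.12.

f/7.12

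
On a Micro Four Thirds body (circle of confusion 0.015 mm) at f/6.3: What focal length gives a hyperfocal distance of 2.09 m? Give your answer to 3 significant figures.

14.0 mm

From H = f²/(N·c) + f, with f ≪ H: f ≈ √(H·N·c) = √(2090 × 6.3 × 0.015) = √197.50 ≈ 14.05 mm.
Exact: f² + N·c·f − N·c·H = 0 ⇒ f = (−N·c + √((N·c)² + 4·N·c·H))/2 = (−0.0945 + √790.03)/2 ≈ 14.006 mm ≈ 14.0 mm.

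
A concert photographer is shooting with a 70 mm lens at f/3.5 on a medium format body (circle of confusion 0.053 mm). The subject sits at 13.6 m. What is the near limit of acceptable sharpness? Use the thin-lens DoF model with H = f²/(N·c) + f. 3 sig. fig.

8.99 m

Hyperfocal distance H = f²/(N·c) + f = 70²/(3.5 × 0.053) + 70 = 4900/0.1855 + 70 ≈ 26485.1 mm ≈ 26.49 m.
Near limit Dn = s·(H − f)/(H + s − 2f) = 13600 × (26485.1 − 70) / (26485.1 + 13600 − 2 × 70) = 13600 × 26415.1 / 39945.1 ≈ 8993.5 mm ≈ 8.99 m.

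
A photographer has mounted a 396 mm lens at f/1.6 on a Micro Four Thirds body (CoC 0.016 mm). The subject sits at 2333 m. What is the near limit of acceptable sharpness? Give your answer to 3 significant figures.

1690 m

Hyperfocal distance H = f²/(N·c) + f = 396²/(1.6 × 0.016) + 396 = 156816/0.0256 + 396 ≈ 6126021.0 mm ≈ 6126 m.
Near limit Dn = s·(H − f)/(H + s − 2f) = 2333000 × (6126021.0 − 396) / (6126021.0 + 2333000 − 2 × 396) = 2333000 × 6125625.0 / 8458229.0 ≈ 1689607 mm ≈ 1690 m.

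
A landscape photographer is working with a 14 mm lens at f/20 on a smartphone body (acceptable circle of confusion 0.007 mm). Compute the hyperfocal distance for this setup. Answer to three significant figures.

1.41 m

Hyperfocal distance H = f²/(N·c) + f = 14²/(20 × 0.007) + 14 = 196/0.14 + 14 ≈ 1414.0 mm ≈ 1.41 m.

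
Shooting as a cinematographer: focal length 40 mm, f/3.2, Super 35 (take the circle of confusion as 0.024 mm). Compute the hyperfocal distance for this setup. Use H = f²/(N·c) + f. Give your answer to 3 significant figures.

20.9 m

Hyperfocal distance H = f²/(N·c) + f = 40²/(3.2 × 0.024) + 40 = 1600/0.0768 + 40 ≈ 20873.3 mm ≈ 20.9 m.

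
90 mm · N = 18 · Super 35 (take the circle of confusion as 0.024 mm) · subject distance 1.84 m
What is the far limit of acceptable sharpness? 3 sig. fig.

Hyperfocal distance H = f²/(N·c) + f = 90²/(18 × 0.024) + 90 = 8100/0.432 + 90 ≈ 18840.0 mm ≈ 18.84 m.
Far limit Df = s·(H − f)/(H − s) = 1840 × (18840.0 − 90) / (18840.0 − 1840) = 1840 × 18750.0 / 17000.0 ≈ 2029.4 mm ≈ 2.03 m.

2.03 m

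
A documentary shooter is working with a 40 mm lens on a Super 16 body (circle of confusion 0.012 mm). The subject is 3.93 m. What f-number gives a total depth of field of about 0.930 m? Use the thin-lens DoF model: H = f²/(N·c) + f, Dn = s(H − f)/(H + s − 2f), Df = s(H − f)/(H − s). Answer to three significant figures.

Write h = H − f = f²/(N·c). The thin-lens limits are Dn = s·h/(h + (s−f)) and Df = s·h/(h − (s−f)), so DoF = Df − Dn = 2·s·(s−f)·h / (h² − (s−f)²).
That is a quadratic in h: DoF·h² − 2·s·(s−f)·h − DoF·(s−f)² = 0 ⇒ h = (s−f)·(s + √(s² + DoF²)) / DoF = 3890 × (3930 + √(3930² + 930²)) / 930 = 3890 × (3930 + 4038.54) / 930 ≈ 33331 mm.
Then N = f²/(c·h) = 40² / (0.012 × 33331) = 1600 / 399.97 ≈ 4.

f/4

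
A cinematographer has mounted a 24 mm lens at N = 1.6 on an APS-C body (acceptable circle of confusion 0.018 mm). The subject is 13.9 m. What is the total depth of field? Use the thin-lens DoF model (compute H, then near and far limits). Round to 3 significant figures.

Hyperfocal distance H = f²/(N·c) + f = 24²/(1.6 × 0.018) + 24 = 576/0.0288 + 24 ≈ 20024.0 mm ≈ 20.02 m.
Near limit Dn = s·(H − f)/(H + s − 2f) = 13900 × (20024.0 − 24) / (20024.0 + 13900 − 2 × 24) = 13900 × 20000.0 / 33876.0 ≈ 8206 mm.
Far limit Df = s·(H − f)/(H − s) = 13900 × (20024.0 − 24) / (20024.0 − 13900) = 13900 × 20000.0 / 6124.0 ≈ 45395 mm.
Depth of field = Df − Dn = 45395 − 8206 ≈ 37189 mm ≈ 37.2 m.

37.2 m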